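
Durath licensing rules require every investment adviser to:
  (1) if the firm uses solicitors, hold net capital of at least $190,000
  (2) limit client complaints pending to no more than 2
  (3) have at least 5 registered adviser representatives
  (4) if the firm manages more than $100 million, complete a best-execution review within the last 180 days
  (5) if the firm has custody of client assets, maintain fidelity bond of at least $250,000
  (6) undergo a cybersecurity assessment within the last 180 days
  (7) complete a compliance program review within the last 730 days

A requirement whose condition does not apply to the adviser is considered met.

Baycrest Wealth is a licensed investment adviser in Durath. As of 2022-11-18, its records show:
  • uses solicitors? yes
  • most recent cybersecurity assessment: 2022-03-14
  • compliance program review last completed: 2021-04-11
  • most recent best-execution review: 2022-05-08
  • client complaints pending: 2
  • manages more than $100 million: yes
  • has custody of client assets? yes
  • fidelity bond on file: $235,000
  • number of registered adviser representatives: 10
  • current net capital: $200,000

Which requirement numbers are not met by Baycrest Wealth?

4, 5, 6

1. condition 'uses solicitors' holds; net capital $200,000 ≥ $190,000 → met
2. client complaints pending 2 ≤ 2 → met
3. registered adviser representatives 10 ≥ 5 → met
4. condition 'manages more than $100 million' holds; best-execution review 194 days ago vs limit 180 → not met
5. condition 'has custody of client assets' holds; fidelity bond $235,000 < $250,000 → not met
6. cybersecurity assessment 249 days ago vs limit 180 → not met
7. compliance program review 586 days ago vs limit 730 → met
Not met: 4, 5, 6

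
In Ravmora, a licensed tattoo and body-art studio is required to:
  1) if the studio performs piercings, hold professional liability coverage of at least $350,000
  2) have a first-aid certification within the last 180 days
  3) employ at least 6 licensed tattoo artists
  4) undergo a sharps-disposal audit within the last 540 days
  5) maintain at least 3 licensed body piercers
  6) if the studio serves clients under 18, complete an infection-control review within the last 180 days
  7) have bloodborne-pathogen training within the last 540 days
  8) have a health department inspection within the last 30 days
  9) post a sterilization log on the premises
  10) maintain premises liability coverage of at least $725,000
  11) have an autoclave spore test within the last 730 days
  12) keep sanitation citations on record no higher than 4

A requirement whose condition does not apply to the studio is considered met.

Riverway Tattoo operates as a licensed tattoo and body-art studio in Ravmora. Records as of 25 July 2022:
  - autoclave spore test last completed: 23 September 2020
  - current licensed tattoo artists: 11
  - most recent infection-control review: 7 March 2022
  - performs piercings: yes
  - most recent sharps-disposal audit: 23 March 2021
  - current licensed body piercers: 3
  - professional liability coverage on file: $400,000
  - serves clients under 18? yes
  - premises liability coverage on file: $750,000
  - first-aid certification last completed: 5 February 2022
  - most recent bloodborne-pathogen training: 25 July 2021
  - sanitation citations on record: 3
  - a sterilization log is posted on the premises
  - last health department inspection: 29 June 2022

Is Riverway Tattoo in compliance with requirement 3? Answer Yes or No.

Yes

3. licensed tattoo artists 11 ≥ 6 → met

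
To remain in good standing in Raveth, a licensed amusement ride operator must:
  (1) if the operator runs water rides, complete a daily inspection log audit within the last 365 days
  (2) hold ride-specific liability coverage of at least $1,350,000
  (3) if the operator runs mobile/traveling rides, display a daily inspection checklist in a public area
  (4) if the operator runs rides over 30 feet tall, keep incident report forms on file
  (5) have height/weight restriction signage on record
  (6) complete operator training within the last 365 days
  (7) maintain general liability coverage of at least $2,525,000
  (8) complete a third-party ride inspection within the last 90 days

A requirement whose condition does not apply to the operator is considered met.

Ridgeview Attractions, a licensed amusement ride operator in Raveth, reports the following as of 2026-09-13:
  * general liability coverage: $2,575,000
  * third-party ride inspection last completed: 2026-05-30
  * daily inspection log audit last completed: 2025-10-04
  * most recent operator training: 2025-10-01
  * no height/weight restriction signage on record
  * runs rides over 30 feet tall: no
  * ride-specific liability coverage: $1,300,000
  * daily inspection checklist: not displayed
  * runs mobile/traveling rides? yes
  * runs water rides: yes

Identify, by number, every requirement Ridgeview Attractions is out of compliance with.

1. condition 'runs water rides' holds; daily inspection log audit 344 days ago vs limit 365 → met
2. ride-specific liability coverage $1,300,000 < $1,350,000 → not met
3. condition 'runs mobile/traveling rides' holds; daily inspection checklist absent → not met
4. condition 'runs rides over 30 feet tall' does not hold → requirement n/a → met
5. height/weight restriction signage absent → not met
6. operator training 347 days ago vs limit 365 → met
7. general liability coverage $2,575,000 ≥ $2,525,000 → met
8. third-party ride inspection 106 days ago vs limit 90 → not met
Not met: 2, 3, 5, 8

2, 3, 5, 8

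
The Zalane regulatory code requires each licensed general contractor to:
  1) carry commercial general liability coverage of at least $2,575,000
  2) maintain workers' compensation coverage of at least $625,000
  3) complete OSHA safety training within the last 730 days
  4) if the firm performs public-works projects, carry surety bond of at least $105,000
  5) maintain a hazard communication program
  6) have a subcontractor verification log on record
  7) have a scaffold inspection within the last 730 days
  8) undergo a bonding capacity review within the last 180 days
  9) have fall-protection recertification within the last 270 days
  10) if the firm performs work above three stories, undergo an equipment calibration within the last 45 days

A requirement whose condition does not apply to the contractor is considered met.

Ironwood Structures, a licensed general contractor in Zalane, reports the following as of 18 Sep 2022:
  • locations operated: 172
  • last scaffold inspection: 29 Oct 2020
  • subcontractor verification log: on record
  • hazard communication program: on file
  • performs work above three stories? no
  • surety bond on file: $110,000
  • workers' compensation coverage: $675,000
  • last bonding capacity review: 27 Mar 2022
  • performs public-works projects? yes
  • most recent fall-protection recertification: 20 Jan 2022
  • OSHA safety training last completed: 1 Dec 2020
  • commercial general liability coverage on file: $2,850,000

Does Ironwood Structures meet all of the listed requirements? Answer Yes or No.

1. commercial general liability coverage $2,850,000 ≥ $2,575,000 → met
2. workers' compensation coverage $675,000 ≥ $625,000 → met
3. OSHA safety training 656 days ago vs limit 730 → met
4. condition 'performs public-works projects' holds; surety bond $110,000 ≥ $105,000 → met
5. hazard communication program present → met
6. subcontractor verification log present → met
7. scaffold inspection 689 days ago vs limit 730 → met
8. bonding capacity review 175 days ago vs limit 180 → met
9. fall-protection recertification 241 days ago vs limit 270 → met
10. condition 'performs work above three stories' does not hold → requirement n/a → met
All met.

Yes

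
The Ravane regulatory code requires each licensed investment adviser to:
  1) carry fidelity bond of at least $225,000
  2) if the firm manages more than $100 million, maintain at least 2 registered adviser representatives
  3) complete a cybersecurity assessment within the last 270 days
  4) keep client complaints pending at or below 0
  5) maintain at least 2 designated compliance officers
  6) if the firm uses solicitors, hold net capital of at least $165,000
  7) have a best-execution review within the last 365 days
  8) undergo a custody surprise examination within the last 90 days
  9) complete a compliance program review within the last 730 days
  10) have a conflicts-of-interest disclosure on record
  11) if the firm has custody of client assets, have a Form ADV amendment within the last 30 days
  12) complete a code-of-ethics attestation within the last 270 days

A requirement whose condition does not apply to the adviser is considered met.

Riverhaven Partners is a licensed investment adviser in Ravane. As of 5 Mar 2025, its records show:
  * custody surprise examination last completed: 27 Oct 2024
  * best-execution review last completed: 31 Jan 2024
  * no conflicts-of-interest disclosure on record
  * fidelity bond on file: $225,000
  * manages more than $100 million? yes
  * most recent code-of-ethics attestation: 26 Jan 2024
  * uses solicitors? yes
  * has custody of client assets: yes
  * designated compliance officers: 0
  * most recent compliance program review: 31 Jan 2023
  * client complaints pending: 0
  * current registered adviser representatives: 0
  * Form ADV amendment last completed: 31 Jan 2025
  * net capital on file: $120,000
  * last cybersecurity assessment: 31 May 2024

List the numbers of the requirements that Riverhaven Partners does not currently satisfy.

2, 3, 5, 6, 7, 8, 9, 10, 11, 12

1. fidelity bond $225,000 ≥ $225,000 → met
2. condition 'manages more than $100 million' holds; registered adviser representatives 0 < 2 → not met
3. cybersecurity assessment 278 days ago vs limit 270 → not met
4. client complaints pending 0 ≤ 0 → met
5. designated compliance officers 0 < 2 → not met
6. condition 'uses solicitors' holds; net capital $120,000 < $165,000 → not met
7. best-execution review 399 days ago vs limit 365 → not met
8. custody surprise examination 129 days ago vs limit 90 → not met
9. compliance program review 764 days ago vs limit 730 → not met
10. conflicts-of-interest disclosure absent → not met
11. condition 'has custody of client assets' holds; Form ADV amendment 33 days ago vs limit 30 → not met
12. code-of-ethics attestation 404 days ago vs limit 270 → not met
Not met: 2, 3, 5, 6, 7, 8, 9, 10, 11, 12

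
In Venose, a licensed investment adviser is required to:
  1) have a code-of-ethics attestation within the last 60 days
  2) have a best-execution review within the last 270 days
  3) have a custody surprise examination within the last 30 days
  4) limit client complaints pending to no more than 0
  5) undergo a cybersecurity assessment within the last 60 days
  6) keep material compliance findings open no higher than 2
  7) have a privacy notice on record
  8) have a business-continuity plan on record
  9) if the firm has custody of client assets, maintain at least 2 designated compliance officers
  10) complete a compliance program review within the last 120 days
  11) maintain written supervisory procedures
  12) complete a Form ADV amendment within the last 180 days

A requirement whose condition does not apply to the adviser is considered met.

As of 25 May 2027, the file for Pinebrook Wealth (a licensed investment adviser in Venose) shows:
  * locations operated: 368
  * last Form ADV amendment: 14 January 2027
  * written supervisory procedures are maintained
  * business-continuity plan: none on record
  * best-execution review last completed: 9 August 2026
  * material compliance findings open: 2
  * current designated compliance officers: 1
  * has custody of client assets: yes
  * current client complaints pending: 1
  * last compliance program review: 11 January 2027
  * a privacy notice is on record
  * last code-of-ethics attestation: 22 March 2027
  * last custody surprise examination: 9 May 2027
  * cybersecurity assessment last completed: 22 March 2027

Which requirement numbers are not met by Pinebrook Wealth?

1. code-of-ethics attestation 64 days ago vs limit 60 → not met
2. best-execution review 289 days ago vs limit 270 → not met
3. custody surprise examination 16 days ago vs limit 30 → met
4. client complaints pending 1 > 0 → not met
5. cybersecurity assessment 64 days ago vs limit 60 → not met
6. material compliance findings open 2 ≤ 2 → met
7. privacy notice present → met
8. business-continuity plan absent → not met
9. condition 'has custody of client assets' holds; designated compliance officers 1 < 2 → not met
10. compliance program review 134 days ago vs limit 120 → not met
11. written supervisory procedures present → met
12. Form ADV amendment 131 days ago vs limit 180 → met
Not met: 1, 2, 4, 5, 8, 9, 10

1, 2, 4, 5, 8, 9, 10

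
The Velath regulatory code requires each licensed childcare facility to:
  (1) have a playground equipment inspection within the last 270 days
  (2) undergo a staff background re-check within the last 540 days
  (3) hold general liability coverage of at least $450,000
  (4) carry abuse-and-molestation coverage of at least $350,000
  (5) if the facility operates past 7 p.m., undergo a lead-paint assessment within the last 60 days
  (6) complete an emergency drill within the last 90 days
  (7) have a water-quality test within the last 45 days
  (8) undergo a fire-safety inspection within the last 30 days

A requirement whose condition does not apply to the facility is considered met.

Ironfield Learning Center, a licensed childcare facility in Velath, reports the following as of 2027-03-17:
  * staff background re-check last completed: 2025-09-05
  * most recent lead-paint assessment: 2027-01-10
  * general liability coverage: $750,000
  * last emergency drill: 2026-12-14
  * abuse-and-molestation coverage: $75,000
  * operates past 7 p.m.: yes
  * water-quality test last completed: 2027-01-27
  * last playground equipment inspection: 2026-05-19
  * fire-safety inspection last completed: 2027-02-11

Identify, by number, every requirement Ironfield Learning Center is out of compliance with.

1. playground equipment inspection 302 days ago vs limit 270 → not met
2. staff background re-check 558 days ago vs limit 540 → not met
3. general liability coverage $750,000 ≥ $450,000 → met
4. abuse-and-molestation coverage $75,000 < $350,000 → not met
5. condition 'operates past 7 p.m.' holds; lead-paint assessment 66 days ago vs limit 60 → not met
6. emergency drill 93 days ago vs limit 90 → not met
7. water-quality test 49 days ago vs limit 45 → not met
8. fire-safety inspection 34 days ago vs limit 30 → not met
Not met: 1, 2, 4, 5, 6, 7, 8

1, 2, 4, 5, 6, 7, 8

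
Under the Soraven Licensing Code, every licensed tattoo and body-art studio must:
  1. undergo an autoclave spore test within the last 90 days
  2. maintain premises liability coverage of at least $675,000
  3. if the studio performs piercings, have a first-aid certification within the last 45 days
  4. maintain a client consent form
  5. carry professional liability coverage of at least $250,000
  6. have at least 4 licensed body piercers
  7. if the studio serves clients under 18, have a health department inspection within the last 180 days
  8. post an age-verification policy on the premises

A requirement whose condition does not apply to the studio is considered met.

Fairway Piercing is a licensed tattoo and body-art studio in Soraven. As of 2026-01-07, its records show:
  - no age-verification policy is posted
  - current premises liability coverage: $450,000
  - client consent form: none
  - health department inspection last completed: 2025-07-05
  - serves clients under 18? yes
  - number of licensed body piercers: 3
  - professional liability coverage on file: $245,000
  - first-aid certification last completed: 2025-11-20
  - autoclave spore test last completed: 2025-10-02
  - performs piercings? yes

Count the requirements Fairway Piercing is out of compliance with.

1. autoclave spore test 97 days ago vs limit 90 → not met
2. premises liability coverage $450,000 < $675,000 → not met
3. condition 'performs piercings' holds; first-aid certification 48 days ago vs limit 45 → not met
4. client consent form absent → not met
5. professional liability coverage $245,000 < $250,000 → not met
6. licensed body piercers 3 < 4 → not met
7. condition 'serves clients under 18' holds; health department inspection 186 days ago vs limit 180 → not met
8. age-verification policy absent → not met
Not met: 8 of 8

8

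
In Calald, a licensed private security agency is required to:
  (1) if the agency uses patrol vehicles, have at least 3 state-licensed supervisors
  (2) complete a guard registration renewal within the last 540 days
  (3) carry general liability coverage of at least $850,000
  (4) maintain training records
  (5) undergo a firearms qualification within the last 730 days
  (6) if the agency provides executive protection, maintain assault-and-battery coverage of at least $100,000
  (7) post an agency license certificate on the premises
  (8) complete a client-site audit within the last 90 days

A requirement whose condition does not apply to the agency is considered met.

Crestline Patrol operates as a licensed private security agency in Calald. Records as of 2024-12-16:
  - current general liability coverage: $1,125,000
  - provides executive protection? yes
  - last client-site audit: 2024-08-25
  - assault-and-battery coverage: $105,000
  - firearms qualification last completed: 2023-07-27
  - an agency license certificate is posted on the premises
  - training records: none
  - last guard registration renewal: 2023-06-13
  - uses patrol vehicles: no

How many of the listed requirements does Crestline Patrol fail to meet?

1. condition 'uses patrol vehicles' does not hold → requirement n/a → met
2. guard registration renewal 552 days ago vs limit 540 → not met
3. general liability coverage $1,125,000 ≥ $850,000 → met
4. training records absent → not met
5. firearms qualification 508 days ago vs limit 730 → met
6. condition 'provides executive protection' holds; assault-and-battery coverage $105,000 ≥ $100,000 → met
7. agency license certificate present → met
8. client-site audit 113 days ago vs limit 90 → not met
Not met: 3 of 8

3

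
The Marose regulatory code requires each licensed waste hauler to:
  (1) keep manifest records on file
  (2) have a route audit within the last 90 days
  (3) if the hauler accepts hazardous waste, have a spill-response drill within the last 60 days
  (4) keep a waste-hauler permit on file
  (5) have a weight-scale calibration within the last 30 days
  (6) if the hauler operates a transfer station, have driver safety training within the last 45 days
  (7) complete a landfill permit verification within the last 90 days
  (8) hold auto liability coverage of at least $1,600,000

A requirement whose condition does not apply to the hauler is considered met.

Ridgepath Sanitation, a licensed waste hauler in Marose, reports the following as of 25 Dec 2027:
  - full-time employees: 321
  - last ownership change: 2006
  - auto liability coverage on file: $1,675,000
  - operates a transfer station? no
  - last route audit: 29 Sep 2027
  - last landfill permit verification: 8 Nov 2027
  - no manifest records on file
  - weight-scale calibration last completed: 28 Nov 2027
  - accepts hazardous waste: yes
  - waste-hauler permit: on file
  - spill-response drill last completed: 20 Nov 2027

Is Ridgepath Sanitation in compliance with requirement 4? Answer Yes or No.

Yes

4. waste-hauler permit present → met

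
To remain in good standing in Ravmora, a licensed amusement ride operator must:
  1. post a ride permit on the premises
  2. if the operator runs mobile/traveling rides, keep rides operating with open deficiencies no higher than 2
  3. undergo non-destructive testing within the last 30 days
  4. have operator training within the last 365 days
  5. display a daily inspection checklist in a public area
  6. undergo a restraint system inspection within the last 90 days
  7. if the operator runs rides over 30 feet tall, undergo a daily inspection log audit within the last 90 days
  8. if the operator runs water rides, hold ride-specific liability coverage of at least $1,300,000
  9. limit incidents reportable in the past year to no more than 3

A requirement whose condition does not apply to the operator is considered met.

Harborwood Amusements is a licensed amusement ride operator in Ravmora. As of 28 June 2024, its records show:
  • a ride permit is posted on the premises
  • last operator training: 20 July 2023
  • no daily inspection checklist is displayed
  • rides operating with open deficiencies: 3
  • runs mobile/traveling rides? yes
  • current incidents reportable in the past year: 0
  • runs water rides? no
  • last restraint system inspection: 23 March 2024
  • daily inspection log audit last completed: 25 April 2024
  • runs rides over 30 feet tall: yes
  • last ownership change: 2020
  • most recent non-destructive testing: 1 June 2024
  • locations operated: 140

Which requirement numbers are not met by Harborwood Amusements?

1. ride permit present → met
2. condition 'runs mobile/traveling rides' holds; rides operating with open deficiencies 3 > 2 → not met
3. non-destructive testing 27 days ago vs limit 30 → met
4. operator training 344 days ago vs limit 365 → met
5. daily inspection checklist absent → not met
6. restraint system inspection 97 days ago vs limit 90 → not met
7. condition 'runs rides over 30 feet tall' holds; daily inspection log audit 64 days ago vs limit 90 → met
8. condition 'runs water rides' does not hold → requirement n/a → met
9. incidents reportable in the past year 0 ≤ 3 → met
Not met: 2, 5, 6

2, 5, 6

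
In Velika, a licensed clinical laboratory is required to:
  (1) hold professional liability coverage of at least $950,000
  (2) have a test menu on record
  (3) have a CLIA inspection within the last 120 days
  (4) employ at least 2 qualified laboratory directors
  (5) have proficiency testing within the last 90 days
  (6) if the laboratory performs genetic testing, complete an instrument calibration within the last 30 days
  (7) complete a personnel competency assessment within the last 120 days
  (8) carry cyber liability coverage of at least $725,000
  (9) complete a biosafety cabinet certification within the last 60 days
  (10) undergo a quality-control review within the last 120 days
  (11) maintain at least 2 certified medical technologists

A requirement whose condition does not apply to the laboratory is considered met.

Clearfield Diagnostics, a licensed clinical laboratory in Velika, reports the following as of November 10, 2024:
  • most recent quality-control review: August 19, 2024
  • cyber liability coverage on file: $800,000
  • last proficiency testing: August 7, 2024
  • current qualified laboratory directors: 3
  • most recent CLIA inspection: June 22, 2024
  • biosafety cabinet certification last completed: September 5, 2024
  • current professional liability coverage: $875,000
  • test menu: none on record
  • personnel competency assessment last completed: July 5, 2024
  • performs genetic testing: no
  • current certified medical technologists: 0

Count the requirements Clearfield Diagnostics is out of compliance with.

1. professional liability coverage $875,000 < $950,000 → not met
2. test menu absent → not met
3. CLIA inspection 141 days ago vs limit 120 → not met
4. qualified laboratory directors 3 ≥ 2 → met
5. proficiency testing 95 days ago vs limit 90 → not met
6. condition 'performs genetic testing' does not hold → requirement n/a → met
7. personnel competency assessment 128 days ago vs limit 120 → not met
8. cyber liability coverage $800,000 ≥ $725,000 → met
9. biosafety cabinet certification 66 days ago vs limit 60 → not met
10. quality-control review 83 days ago vs limit 120 → met
11. certified medical technologists 0 < 2 → not met
Not met: 7 of 11

7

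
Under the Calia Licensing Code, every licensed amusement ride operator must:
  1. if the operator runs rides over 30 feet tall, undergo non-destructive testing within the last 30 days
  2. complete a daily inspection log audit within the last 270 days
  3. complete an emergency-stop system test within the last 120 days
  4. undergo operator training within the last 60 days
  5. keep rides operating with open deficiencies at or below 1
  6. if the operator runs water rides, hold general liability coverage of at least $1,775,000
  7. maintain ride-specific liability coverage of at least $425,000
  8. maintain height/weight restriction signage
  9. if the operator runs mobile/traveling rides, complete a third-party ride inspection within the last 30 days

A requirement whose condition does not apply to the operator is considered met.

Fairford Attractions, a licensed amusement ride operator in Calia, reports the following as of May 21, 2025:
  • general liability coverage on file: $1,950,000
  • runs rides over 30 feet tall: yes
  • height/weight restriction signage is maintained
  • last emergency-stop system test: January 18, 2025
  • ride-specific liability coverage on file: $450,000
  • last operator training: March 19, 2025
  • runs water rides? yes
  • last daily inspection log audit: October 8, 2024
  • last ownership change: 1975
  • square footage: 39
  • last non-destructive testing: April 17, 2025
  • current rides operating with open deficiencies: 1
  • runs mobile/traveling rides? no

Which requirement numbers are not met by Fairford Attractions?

1. condition 'runs rides over 30 feet tall' holds; non-destructive testing 34 days ago vs limit 30 → not met
2. daily inspection log audit 225 days ago vs limit 270 → met
3. emergency-stop system test 123 days ago vs limit 120 → not met
4. operator training 63 days ago vs limit 60 → not met
5. rides operating with open deficiencies 1 ≤ 1 → met
6. condition 'runs water rides' holds; general liability coverage $1,950,000 ≥ $1,775,000 → met
7. ride-specific liability coverage $450,000 ≥ $425,000 → met
8. height/weight restriction signage present → met
9. condition 'runs mobile/traveling rides' does not hold → requirement n/a → met
Not met: 1, 3, 4

1, 3, 4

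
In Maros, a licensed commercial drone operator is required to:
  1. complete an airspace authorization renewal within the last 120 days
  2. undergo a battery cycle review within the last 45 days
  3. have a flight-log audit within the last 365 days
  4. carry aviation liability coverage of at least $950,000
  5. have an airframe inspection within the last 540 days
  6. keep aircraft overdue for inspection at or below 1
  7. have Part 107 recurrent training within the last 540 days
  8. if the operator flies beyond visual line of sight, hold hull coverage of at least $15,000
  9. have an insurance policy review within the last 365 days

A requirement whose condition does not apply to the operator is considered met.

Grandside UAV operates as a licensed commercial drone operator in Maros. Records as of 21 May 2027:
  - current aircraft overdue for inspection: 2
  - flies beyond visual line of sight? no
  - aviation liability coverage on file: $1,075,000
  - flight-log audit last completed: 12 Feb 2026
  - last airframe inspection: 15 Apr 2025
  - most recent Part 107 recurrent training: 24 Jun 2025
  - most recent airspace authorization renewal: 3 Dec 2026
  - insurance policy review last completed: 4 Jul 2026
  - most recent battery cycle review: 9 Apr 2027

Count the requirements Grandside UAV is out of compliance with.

1. airspace authorization renewal 169 days ago vs limit 120 → not met
2. battery cycle review 42 days ago vs limit 45 → met
3. flight-log audit 463 days ago vs limit 365 → not met
4. aviation liability coverage $1,075,000 ≥ $950,000 → met
5. airframe inspection 766 days ago vs limit 540 → not met
6. aircraft overdue for inspection 2 > 1 → not met
7. Part 107 recurrent training 696 days ago vs limit 540 → not met
8. condition 'flies beyond visual line of sight' does not hold → requirement n/a → met
9. insurance policy review 321 days ago vs limit 365 → met
Not met: 5 of 9

5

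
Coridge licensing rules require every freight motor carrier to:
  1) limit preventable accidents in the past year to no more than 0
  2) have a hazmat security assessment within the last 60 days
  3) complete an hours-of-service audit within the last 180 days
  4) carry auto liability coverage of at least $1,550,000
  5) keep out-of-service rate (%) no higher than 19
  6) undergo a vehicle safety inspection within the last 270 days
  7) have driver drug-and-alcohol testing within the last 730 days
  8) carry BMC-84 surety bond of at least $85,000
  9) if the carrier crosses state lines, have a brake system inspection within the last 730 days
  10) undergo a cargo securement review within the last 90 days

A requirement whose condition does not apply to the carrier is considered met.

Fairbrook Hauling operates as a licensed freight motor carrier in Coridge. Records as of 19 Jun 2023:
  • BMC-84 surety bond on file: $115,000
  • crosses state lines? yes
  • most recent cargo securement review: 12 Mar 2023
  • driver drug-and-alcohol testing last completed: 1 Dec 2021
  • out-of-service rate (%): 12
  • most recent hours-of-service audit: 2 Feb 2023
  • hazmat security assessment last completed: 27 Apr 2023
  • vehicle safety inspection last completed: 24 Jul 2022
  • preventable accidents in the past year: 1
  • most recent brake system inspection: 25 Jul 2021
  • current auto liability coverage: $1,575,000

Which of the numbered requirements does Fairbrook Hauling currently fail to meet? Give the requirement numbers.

1. preventable accidents in the past year 1 > 0 → not met
2. hazmat security assessment 53 days ago vs limit 60 → met
3. hours-of-service audit 137 days ago vs limit 180 → met
4. auto liability coverage $1,575,000 ≥ $1,550,000 → met
5. out-of-service rate (%) 12 ≤ 19 → met
6. vehicle safety inspection 330 days ago vs limit 270 → not met
7. driver drug-and-alcohol testing 565 days ago vs limit 730 → met
8. BMC-84 surety bond $115,000 ≥ $85,000 → met
9. condition 'crosses state lines' holds; brake system inspection 694 days ago vs limit 730 → met
10. cargo securement review 99 days ago vs limit 90 → not met
Not met: 1, 6, 10

1, 6, 10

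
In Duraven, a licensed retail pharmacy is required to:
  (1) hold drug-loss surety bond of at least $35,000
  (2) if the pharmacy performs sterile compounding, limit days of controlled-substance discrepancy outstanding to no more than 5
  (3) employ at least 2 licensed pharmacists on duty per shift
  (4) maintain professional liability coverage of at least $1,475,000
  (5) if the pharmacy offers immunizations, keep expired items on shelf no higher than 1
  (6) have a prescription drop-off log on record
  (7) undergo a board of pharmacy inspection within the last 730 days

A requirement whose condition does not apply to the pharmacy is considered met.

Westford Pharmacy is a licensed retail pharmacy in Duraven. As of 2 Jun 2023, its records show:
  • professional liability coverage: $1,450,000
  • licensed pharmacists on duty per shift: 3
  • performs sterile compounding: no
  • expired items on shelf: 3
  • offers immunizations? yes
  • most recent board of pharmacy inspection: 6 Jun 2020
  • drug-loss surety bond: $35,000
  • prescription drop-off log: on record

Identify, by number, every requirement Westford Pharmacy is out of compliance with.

1. drug-loss surety bond $35,000 ≥ $35,000 → met
2. condition 'performs sterile compounding' does not hold → requirement n/a → met
3. licensed pharmacists on duty per shift 3 ≥ 2 → met
4. professional liability coverage $1,450,000 < $1,475,000 → not met
5. condition 'offers immunizations' holds; expired items on shelf 3 > 1 → not met
6. prescription drop-off log present → met
7. board of pharmacy inspection 1091 days ago vs limit 730 → not met
Not met: 4, 5, 7

4, 5, 7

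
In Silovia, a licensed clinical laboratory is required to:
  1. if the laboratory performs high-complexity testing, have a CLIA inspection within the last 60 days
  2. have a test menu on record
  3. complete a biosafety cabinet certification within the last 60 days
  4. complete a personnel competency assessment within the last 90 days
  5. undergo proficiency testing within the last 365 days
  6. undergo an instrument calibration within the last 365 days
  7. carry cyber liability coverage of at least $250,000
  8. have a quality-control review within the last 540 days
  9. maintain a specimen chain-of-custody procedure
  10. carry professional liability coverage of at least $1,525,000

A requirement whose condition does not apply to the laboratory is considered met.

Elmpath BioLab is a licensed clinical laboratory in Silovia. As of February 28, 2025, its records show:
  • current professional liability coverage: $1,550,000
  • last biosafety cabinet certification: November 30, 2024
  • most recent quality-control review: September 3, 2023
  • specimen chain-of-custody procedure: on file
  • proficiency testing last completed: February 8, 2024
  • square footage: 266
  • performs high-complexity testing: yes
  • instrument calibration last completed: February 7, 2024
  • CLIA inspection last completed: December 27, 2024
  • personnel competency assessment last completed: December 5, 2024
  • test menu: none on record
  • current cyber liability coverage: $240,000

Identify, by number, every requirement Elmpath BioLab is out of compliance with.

1. condition 'performs high-complexity testing' holds; CLIA inspection 63 days ago vs limit 60 → not met
2. test menu absent → not met
3. biosafety cabinet certification 90 days ago vs limit 60 → not met
4. personnel competency assessment 85 days ago vs limit 90 → met
5. proficiency testing 386 days ago vs limit 365 → not met
6. instrument calibration 387 days ago vs limit 365 → not met
7. cyber liability coverage $240,000 < $250,000 → not met
8. quality-control review 544 days ago vs limit 540 → not met
9. specimen chain-of-custody procedure present → met
10. professional liability coverage $1,550,000 ≥ $1,525,000 → met
Not met: 1, 2, 3, 5, 6, 7, 8

1, 2, 3, 5, 6, 7, 8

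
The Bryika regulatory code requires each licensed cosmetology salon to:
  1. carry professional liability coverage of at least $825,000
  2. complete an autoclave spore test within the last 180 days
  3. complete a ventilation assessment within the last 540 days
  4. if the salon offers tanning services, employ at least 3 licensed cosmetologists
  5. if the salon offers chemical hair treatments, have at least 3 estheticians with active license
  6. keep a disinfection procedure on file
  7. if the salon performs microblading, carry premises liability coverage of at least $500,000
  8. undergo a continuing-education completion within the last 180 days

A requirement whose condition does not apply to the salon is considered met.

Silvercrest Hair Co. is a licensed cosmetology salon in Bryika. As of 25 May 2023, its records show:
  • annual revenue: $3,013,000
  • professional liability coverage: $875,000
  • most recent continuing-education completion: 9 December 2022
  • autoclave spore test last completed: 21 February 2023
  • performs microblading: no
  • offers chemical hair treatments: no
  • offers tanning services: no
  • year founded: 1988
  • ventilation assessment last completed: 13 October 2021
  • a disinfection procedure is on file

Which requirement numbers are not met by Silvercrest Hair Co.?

1. professional liability coverage $875,000 ≥ $825,000 → met
2. autoclave spore test 93 days ago vs limit 180 → met
3. ventilation assessment 589 days ago vs limit 540 → not met
4. condition 'offers tanning services' does not hold → requirement n/a → met
5. condition 'offers chemical hair treatments' does not hold → requirement n/a → met
6. disinfection procedure present → met
7. condition 'performs microblading' does not hold → requirement n/a → met
8. continuing-education completion 167 days ago vs limit 180 → met
Not met: 3

3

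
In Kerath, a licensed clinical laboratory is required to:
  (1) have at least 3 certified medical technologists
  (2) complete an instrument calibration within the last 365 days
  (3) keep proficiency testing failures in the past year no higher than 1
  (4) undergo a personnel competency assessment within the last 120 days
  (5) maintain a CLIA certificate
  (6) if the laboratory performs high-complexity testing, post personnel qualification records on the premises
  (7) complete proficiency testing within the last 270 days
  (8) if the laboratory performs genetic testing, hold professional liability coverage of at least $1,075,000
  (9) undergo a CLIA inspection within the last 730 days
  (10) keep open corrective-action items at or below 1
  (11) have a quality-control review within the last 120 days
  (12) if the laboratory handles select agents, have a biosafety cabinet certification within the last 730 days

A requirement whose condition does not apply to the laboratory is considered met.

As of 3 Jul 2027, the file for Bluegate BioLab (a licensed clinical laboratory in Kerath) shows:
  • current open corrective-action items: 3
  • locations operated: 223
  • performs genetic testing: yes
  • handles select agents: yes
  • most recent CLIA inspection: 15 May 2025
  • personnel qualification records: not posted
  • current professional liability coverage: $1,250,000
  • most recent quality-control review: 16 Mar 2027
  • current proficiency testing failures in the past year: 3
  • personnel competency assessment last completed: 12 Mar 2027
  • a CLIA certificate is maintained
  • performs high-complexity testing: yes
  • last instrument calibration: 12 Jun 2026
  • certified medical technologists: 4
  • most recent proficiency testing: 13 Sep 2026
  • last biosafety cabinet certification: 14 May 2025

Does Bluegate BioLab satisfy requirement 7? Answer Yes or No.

7. proficiency testing 293 days ago vs limit 270 → not met

No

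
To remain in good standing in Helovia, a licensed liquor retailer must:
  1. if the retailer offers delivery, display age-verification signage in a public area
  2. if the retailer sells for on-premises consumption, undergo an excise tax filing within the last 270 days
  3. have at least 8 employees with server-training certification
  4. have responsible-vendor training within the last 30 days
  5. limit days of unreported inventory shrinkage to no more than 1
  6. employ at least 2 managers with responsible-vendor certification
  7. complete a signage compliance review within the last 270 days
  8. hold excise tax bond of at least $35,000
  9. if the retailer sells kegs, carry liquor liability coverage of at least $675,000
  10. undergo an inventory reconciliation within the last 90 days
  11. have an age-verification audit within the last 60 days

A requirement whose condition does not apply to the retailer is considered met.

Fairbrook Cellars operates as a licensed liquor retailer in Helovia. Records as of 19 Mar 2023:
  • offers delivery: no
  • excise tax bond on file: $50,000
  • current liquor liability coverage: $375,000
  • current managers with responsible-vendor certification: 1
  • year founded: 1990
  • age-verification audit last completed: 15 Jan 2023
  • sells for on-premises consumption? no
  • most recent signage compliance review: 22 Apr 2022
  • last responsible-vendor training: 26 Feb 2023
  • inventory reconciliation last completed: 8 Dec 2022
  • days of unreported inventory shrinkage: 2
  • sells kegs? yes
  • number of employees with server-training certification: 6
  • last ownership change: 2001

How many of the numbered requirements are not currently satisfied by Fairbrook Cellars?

7

1. condition 'offers delivery' does not hold → requirement n/a → met
2. condition 'sells for on-premises consumption' does not hold → requirement n/a → met
3. employees with server-training certification 6 < 8 → not met
4. responsible-vendor training 21 days ago vs limit 30 → met
5. days of unreported inventory shrinkage 2 > 1 → not met
6. managers with responsible-vendor certification 1 < 2 → not met
7. signage compliance review 331 days ago vs limit 270 → not met
8. excise tax bond $50,000 ≥ $35,000 → met
9. condition 'sells kegs' holds; liquor liability coverage $375,000 < $675,000 → not met
10. inventory reconciliation 101 days ago vs limit 90 → not met
11. age-verification audit 63 days ago vs limit 60 → not met
Not met: 7 of 11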